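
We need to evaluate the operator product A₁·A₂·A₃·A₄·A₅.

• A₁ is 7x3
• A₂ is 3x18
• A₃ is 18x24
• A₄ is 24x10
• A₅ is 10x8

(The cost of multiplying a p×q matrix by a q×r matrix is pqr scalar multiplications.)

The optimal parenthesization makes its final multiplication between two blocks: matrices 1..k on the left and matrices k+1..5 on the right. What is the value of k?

1

Adjacent pairs: A₁A₂ = 7·3·18 = 378; A₂A₃ = 3·18·24 = 1296; A₃A₄ = 18·24·10 = 4320; A₄A₅ = 24·10·8 = 1920.
Length 3: A₁..A₃: k=1: 0+1296+7·3·24=1800; k=2: 378+0+7·18·24=3402 → min 1800 | A₂..A₄: k=2: 0+4320+3·18·10=4860; k=3: 1296+0+3·24·10=2016 → min 2016 | A₃..A₅: k=3: 0+1920+18·24·8=5376; k=4: 4320+0+18·10·8=5760 → min 5376.
Length 4: A₁..A₄: k=1: 0+2016+7·3·10=2226; k=2: 378+4320+7·18·10=5958; k=3: 1800+0+7·24·10=3480 → min 2226 | A₂..A₅: k=2: 0+5376+3·18·8=5808; k=3: 1296+1920+3·24·8=3792; k=4: 2016+0+3·10·8=2256 → min 2256.
Top-level splits: k=1: (A₁..A₁)·(A₂..A₅) → 0+2256+7·3·8 = 2424; k=2: (A₁..A₂)·(A₃..A₅) → 378+5376+7·18·8 = 6762; k=3: (A₁..A₃)·(A₄..A₅) → 1800+1920+7·24·8 = 5064; k=4: (A₁..A₄)·(A₅..A₅) → 2226+0+7·10·8 = 2786.
Best split is after A₁, i.e. k = 1.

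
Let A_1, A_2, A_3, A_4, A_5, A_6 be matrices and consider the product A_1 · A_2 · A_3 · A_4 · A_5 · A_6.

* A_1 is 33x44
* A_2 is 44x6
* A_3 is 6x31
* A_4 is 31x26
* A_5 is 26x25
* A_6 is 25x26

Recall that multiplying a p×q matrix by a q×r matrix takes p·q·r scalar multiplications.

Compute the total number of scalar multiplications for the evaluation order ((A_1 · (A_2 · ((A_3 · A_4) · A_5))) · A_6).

(A_3 · A_4): 6×31 by 31×26 → 6×26, cost 6·31·26 = 4836
((A_3 · A_4) · A_5): 6×26 by 26×25 → 6×25, cost 6·26·25 = 3900; cumulative 8736
(A_2 · ((A_3 · A_4) · A_5)): 44×6 by 6×25 → 44×25, cost 44·6·25 = 6600; cumulative 15336
(A_1 · (A_2 · ((A_3 · A_4) · A_5))): 33×44 by 44×25 → 33×25, cost 33·44·25 = 36300; cumulative 51636
((A_1 · (A_2 · ((A_3 · A_4) · A_5))) · A_6): 33×25 by 25×26 → 33×26, cost 33·25·26 = 21450; cumulative 73086
Total: 73086 scalar multiplications.

73086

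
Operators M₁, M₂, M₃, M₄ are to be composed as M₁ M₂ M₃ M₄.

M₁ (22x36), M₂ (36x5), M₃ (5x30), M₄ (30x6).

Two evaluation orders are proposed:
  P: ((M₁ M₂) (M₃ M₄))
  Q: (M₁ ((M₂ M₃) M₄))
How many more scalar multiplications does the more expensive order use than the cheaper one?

Order P = ((M₁ M₂) (M₃ M₄)): (M₁ M₂): 22×36 by 36×5 → 22×5, cost 22·36·5 = 3960; (M₃ M₄): 5×30 by 30×6 → 5×6, cost 5·30·6 = 900; ((M₁ M₂) (M₃ M₄)): 22×5 by 5×6 → 22×6, cost 22·5·6 = 660; cumulative 5520. Total 5520.
Order Q = (M₁ ((M₂ M₃) M₄)): (M₂ M₃): 36×5 by 5×30 → 36×30, cost 36·5·30 = 5400; ((M₂ M₃) M₄): 36×30 by 30×6 → 36×6, cost 36·30·6 = 6480; cumulative 11880; (M₁ ((M₂ M₃) M₄)): 22×36 by 36×6 → 22×6, cost 22·36·6 = 4752; cumulative 16632. Total 16632.
Difference: |5520 − 16632| = 11112.

11112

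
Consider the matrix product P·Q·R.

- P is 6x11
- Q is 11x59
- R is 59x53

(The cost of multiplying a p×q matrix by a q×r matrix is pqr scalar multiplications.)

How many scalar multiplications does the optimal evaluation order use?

Order (P·(Q·R)): (Q·R): 11×59 by 59×53 → 11×53, cost 11·59·53 = 34397; (P·(Q·R)): 6×11 by 11×53 → 6×53, cost 6·11·53 = 3498; cumulative 37895. Total 37895.
Order ((P·Q)·R): (P·Q): 6×11 by 11×59 → 6×59, cost 6·11·59 = 3894; ((P·Q)·R): 6×59 by 59×53 → 6×53, cost 6·59·53 = 18762; cumulative 22656. Total 22656.
Minimum: 22656.

22656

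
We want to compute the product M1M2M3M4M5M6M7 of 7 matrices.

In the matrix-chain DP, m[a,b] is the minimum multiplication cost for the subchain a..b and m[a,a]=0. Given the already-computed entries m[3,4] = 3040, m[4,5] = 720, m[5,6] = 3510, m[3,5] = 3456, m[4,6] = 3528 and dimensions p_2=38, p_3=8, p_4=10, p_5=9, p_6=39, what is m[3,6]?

m[3,6] = min over k∈[3,5] of m[3,k]+m[k+1,6]+p_{2}·p_k·p_{6}.
k=3: 0 + 3528 + 38·8·39 = 15384; k=4: 3040 + 3510 + 38·10·39 = 21370; k=5: 3456 + 0 + 38·9·39 = 16794.
Minimum: 15384 at k=3.

15384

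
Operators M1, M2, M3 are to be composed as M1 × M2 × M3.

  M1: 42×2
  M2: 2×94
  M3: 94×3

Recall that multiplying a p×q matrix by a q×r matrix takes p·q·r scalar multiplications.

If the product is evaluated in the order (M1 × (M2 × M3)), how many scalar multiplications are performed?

(M2 × M3): 2×94 by 94×3 → 2×3, cost 2·94·3 = 564
(M1 × (M2 × M3)): 42×2 by 2×3 → 42×3, cost 42·2·3 = 252; cumulative 816
Total: 816 scalar multiplications.

816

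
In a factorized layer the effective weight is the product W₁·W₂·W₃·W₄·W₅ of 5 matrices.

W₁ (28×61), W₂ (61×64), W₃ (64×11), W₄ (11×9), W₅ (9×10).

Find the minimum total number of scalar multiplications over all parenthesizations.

Adjacent pairs: W₁W₂ = 28·61·64 = 109312; W₂W₃ = 61·64·11 = 42944; W₃W₄ = 64·11·9 = 6336; W₄W₅ = 11·9·10 = 990.
Length 3: W₁..W₃: k=1: 0+42944+28·61·11=61732; k=2: 109312+0+28·64·11=129024 → min 61732 | W₂..W₄: k=2: 0+6336+61·64·9=41472; k=3: 42944+0+61·11·9=48983 → min 41472 | W₃..W₅: k=3: 0+990+64·11·10=8030; k=4: 6336+0+64·9·10=12096 → min 8030.
Length 4: W₁..W₄: k=1: 0+41472+28·61·9=56844; k=2: 109312+6336+28·64·9=131776; k=3: 61732+0+28·11·9=64504 → min 56844 | W₂..W₅: k=2: 0+8030+61·64·10=47070; k=3: 42944+990+61·11·10=50644; k=4: 41472+0+61·9·10=46962 → min 46962.
Length 5: W₁..W₅: k=1: 0+46962+28·61·10=64042; k=2: 109312+8030+28·64·10=135262; k=3: 61732+990+28·11·10=65802; k=4: 56844+0+28·9·10=59364 → min 59364.
Optimal order: ((W₁·(W₂·(W₃·W₄)))·W₅) with cost 59364.

59364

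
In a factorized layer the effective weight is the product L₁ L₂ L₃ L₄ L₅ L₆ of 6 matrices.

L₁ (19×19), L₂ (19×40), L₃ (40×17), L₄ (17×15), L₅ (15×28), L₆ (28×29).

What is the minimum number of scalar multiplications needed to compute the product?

43625

Adjacent pairs: L₁L₂ = 19·19·40 = 14440; L₂L₃ = 19·40·17 = 12920; L₃L₄ = 40·17·15 = 10200; L₄L₅ = 17·15·28 = 7140; L₅L₆ = 15·28·29 = 12180.
Length 3: L₁..L₃: k=1: 0+12920+19·19·17=19057; k=2: 14440+0+19·40·17=27360 → min 19057 | L₂..L₄: k=2: 0+10200+19·40·15=21600; k=3: 12920+0+19·17·15=17765 → min 17765 | L₃..L₅: k=3: 0+7140+40·17·28=26180; k=4: 10200+0+40·15·28=27000 → min 26180 | L₄..L₆: k=4: 0+12180+17·15·29=19575; k=5: 7140+0+17·28·29=20944 → min 19575.
Length 4: L₁..L₄: k=1: 0+17765+19·19·15=23180; k=2: 14440+10200+19·40·15=36040; k=3: 19057+0+19·17·15=23902 → min 23180 | L₂..L₅: k=2: 0+26180+19·40·28=47460; k=3: 12920+7140+19·17·28=29104; k=4: 17765+0+19·15·28=25745 → min 25745 | L₃..L₆: k=3: 0+19575+40·17·29=39295; k=4: 10200+12180+40·15·29=39780; k=5: 26180+0+40·28·29=58660 → min 39295.
Length 5: L₁..L₅: k=1: 0+25745+19·19·28=35853; k=2: 14440+26180+19·40·28=61900; k=3: 19057+7140+19·17·28=35241; k=4: 23180+0+19·15·28=31160 → min 31160 | L₂..L₆: k=2: 0+39295+19·40·29=61335; k=3: 12920+19575+19·17·29=41862; k=4: 17765+12180+19·15·29=38210; k=5: 25745+0+19·28·29=41173 → min 38210.
Length 6: L₁..L₆: k=1: 0+38210+19·19·29=48679; k=2: 14440+39295+19·40·29=75775; k=3: 19057+19575+19·17·29=47999; k=4: 23180+12180+19·15·29=43625; k=5: 31160+0+19·28·29=46588 → min 43625.
Optimal order: ((L₁ ((L₂ L₃) L₄)) (L₅ L₆)) with cost 43625.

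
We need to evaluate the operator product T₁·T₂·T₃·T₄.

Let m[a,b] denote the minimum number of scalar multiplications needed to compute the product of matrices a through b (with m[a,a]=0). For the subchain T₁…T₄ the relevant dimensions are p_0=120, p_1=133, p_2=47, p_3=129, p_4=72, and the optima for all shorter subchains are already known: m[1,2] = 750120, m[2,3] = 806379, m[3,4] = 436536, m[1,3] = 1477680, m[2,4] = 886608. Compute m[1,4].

m[1,4] = min over k∈[1,3] of m[1,k]+m[k+1,4]+p_{0}·p_k·p_{4}.
k=1: 0 + 886608 + 120·133·72 = 2035728; k=2: 750120 + 436536 + 120·47·72 = 1592736; k=3: 1477680 + 0 + 120·129·72 = 2592240.
Minimum: 1592736 at k=2.

1592736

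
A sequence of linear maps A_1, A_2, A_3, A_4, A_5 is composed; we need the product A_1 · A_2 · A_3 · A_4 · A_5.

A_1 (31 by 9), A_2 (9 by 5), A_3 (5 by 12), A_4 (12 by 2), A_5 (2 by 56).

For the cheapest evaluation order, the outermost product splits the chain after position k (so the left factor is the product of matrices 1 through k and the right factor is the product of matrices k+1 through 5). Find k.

Adjacent pairs: A_1A_2 = 31·9·5 = 1395; A_2A_3 = 9·5·12 = 540; A_3A_4 = 5·12·2 = 120; A_4A_5 = 12·2·56 = 1344.
Length 3: A_1..A_3: k=1: 0+540+31·9·12=3888; k=2: 1395+0+31·5·12=3255 → min 3255 | A_2..A_4: k=2: 0+120+9·5·2=210; k=3: 540+0+9·12·2=756 → min 210 | A_3..A_5: k=3: 0+1344+5·12·56=4704; k=4: 120+0+5·2·56=680 → min 680.
Length 4: A_1..A_4: k=1: 0+210+31·9·2=768; k=2: 1395+120+31·5·2=1825; k=3: 3255+0+31·12·2=3999 → min 768 | A_2..A_5: k=2: 0+680+9·5·56=3200; k=3: 540+1344+9·12·56=7932; k=4: 210+0+9·2·56=1218 → min 1218.
Top-level splits: k=1: (A_1..A_1)·(A_2..A_5) → 0+1218+31·9·56 = 16842; k=2: (A_1..A_2)·(A_3..A_5) → 1395+680+31·5·56 = 10755; k=3: (A_1..A_3)·(A_4..A_5) → 3255+1344+31·12·56 = 25431; k=4: (A_1..A_4)·(A_5..A_5) → 768+0+31·2·56 = 4240.
Best split is after A_4, i.e. k = 4.

4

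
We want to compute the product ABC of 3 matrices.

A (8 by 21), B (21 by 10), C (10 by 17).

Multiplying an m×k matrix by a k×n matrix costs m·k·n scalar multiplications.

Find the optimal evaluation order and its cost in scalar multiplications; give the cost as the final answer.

(A(BC)): cost 6426.
((AB)C): cost 3040.
Optimal: ((AB)C) with cost 3040.

3040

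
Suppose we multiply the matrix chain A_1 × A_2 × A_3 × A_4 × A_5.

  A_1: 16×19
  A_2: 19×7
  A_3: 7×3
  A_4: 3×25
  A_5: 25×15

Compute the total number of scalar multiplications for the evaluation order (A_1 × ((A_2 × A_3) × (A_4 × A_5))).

6939

(A_2 × A_3): 19×7 by 7×3 → 19×3, cost 19·7·3 = 399
(A_4 × A_5): 3×25 by 25×15 → 3×15, cost 3·25·15 = 1125
((A_2 × A_3) × (A_4 × A_5)): 19×3 by 3×15 → 19×15, cost 19·3·15 = 855; cumulative 2379
(A_1 × ((A_2 × A_3) × (A_4 × A_5))): 16×19 by 19×15 → 16×15, cost 16·19·15 = 4560; cumulative 6939
Total: 6939 scalar multiplications.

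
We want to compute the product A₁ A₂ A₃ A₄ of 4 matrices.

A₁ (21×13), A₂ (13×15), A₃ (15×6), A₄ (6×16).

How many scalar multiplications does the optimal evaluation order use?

4824

Adjacent pairs: A₁A₂ = 21·13·15 = 4095; A₂A₃ = 13·15·6 = 1170; A₃A₄ = 15·6·16 = 1440.
Length 3: A₁..A₃: k=1: 0+1170+21·13·6=2808; k=2: 4095+0+21·15·6=5985 → min 2808 | A₂..A₄: k=2: 0+1440+13·15·16=4560; k=3: 1170+0+13·6·16=2418 → min 2418.
Length 4: A₁..A₄: k=1: 0+2418+21·13·16=6786; k=2: 4095+1440+21·15·16=10575; k=3: 2808+0+21·6·16=4824 → min 4824.
Optimal order: ((A₁ (A₂ A₃)) A₄) with cost 4824.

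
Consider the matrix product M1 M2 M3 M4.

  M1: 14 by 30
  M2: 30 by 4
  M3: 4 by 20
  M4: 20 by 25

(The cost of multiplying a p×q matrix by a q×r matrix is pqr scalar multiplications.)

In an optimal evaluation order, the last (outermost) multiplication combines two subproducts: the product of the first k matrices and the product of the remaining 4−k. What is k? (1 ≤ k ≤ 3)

Adjacent pairs: M1M2 = 14·30·4 = 1680; M2M3 = 30·4·20 = 2400; M3M4 = 4·20·25 = 2000.
Length 3: M1..M3: k=1: 0+2400+14·30·20=10800; k=2: 1680+0+14·4·20=2800 → min 2800 | M2..M4: k=2: 0+2000+30·4·25=5000; k=3: 2400+0+30·20·25=17400 → min 5000.
Top-level splits: k=1: (M1..M1)·(M2..M4) → 0+5000+14·30·25 = 15500; k=2: (M1..M2)·(M3..M4) → 1680+2000+14·4·25 = 5080; k=3: (M1..M3)·(M4..M4) → 2800+0+14·20·25 = 9800.
Best split is after M2, i.e. k = 2.

2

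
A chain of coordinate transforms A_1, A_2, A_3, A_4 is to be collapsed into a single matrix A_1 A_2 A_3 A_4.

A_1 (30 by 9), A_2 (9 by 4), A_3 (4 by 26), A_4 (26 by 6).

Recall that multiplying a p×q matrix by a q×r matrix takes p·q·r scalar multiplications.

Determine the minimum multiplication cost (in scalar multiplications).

Adjacent pairs: A_1A_2 = 30·9·4 = 1080; A_2A_3 = 9·4·26 = 936; A_3A_4 = 4·26·6 = 624.
Length 3: A_1..A_3: k=1: 0+936+30·9·26=7956; k=2: 1080+0+30·4·26=4200 → min 4200 | A_2..A_4: k=2: 0+624+9·4·6=840; k=3: 936+0+9·26·6=2340 → min 840.
Length 4: A_1..A_4: k=1: 0+840+30·9·6=2460; k=2: 1080+624+30·4·6=2424; k=3: 4200+0+30·26·6=8880 → min 2424.
Optimal order: ((A_1 A_2) (A_3 A_4)) with cost 2424.

2424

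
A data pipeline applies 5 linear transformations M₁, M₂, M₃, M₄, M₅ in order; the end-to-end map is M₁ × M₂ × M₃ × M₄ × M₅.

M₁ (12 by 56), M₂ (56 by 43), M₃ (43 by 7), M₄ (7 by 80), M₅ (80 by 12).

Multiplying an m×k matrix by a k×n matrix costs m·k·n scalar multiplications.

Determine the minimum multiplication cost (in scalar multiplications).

Adjacent pairs: M₁M₂ = 12·56·43 = 28896; M₂M₃ = 56·43·7 = 16856; M₃M₄ = 43·7·80 = 24080; M₄M₅ = 7·80·12 = 6720.
Length 3: M₁..M₃: k=1: 0+16856+12·56·7=21560; k=2: 28896+0+12·43·7=32508 → min 21560 | M₂..M₄: k=2: 0+24080+56·43·80=216720; k=3: 16856+0+56·7·80=48216 → min 48216 | M₃..M₅: k=3: 0+6720+43·7·12=10332; k=4: 24080+0+43·80·12=65360 → min 10332.
Length 4: M₁..M₄: k=1: 0+48216+12·56·80=101976; k=2: 28896+24080+12·43·80=94256; k=3: 21560+0+12·7·80=28280 → min 28280 | M₂..M₅: k=2: 0+10332+56·43·12=39228; k=3: 16856+6720+56·7·12=28280; k=4: 48216+0+56·80·12=101976 → min 28280.
Length 5: M₁..M₅: k=1: 0+28280+12·56·12=36344; k=2: 28896+10332+12·43·12=45420; k=3: 21560+6720+12·7·12=29288; k=4: 28280+0+12·80·12=39800 → min 29288.
Optimal order: ((M₁ × (M₂ × M₃)) × (M₄ × M₅)) with cost 29288.

29288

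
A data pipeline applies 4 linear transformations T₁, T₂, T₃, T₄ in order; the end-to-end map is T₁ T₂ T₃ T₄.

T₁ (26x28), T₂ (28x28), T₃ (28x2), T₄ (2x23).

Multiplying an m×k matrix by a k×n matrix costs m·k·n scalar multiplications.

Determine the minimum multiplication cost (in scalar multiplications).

Adjacent pairs: T₁T₂ = 26·28·28 = 20384; T₂T₃ = 28·28·2 = 1568; T₃T₄ = 28·2·23 = 1288.
Length 3: T₁..T₃: k=1: 0+1568+26·28·2=3024; k=2: 20384+0+26·28·2=21840 → min 3024 | T₂..T₄: k=2: 0+1288+28·28·23=19320; k=3: 1568+0+28·2·23=2856 → min 2856.
Length 4: T₁..T₄: k=1: 0+2856+26·28·23=19600; k=2: 20384+1288+26·28·23=38416; k=3: 3024+0+26·2·23=4220 → min 4220.
Optimal order: ((T₁ (T₂ T₃)) T₄) with cost 4220.

4220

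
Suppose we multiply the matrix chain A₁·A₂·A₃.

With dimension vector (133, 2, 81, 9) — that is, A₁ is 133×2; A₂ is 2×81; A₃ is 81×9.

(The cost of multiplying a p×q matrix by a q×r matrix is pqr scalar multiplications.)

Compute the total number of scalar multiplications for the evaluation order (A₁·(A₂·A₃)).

3852

(A₂·A₃): 2×81 by 81×9 → 2×9, cost 2·81·9 = 1458
(A₁·(A₂·A₃)): 133×2 by 2×9 → 133×9, cost 133·2·9 = 2394; cumulative 3852
Total: 3852 scalar multiplications.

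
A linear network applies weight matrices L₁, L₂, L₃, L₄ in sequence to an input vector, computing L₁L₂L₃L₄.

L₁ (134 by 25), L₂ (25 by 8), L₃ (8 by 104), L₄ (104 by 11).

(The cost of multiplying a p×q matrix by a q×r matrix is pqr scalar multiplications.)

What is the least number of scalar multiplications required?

47744

Adjacent pairs: L₁L₂ = 134·25·8 = 26800; L₂L₃ = 25·8·104 = 20800; L₃L₄ = 8·104·11 = 9152.
Length 3: L₁..L₃: k=1: 0+20800+134·25·104=369200; k=2: 26800+0+134·8·104=138288 → min 138288 | L₂..L₄: k=2: 0+9152+25·8·11=11352; k=3: 20800+0+25·104·11=49400 → min 11352.
Length 4: L₁..L₄: k=1: 0+11352+134·25·11=48202; k=2: 26800+9152+134·8·11=47744; k=3: 138288+0+134·104·11=291584 → min 47744.
Optimal order: ((L₁L₂)(L₃L₄)) with cost 47744.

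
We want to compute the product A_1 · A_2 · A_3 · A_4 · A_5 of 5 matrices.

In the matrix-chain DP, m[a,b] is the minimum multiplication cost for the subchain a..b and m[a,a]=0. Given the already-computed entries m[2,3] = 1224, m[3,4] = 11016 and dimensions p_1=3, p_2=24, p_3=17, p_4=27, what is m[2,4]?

2601

m[2,4] = min over k∈[2,3] of m[2,k]+m[k+1,4]+p_{1}·p_k·p_{4}.
k=2: 0 + 11016 + 3·24·27 = 12960; k=3: 1224 + 0 + 3·17·27 = 2601.
Minimum: 2601 at k=3.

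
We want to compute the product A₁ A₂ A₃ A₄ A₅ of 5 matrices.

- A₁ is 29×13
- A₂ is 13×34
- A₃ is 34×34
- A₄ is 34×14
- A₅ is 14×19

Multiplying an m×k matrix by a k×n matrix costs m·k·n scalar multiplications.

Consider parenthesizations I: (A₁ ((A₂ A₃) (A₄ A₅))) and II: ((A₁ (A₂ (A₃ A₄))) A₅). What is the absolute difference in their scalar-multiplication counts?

4269

Order I = (A₁ ((A₂ A₃) (A₄ A₅))): (A₂ A₃): 13×34 by 34×34 → 13×34, cost 13·34·34 = 15028; (A₄ A₅): 34×14 by 14×19 → 34×19, cost 34·14·19 = 9044; ((A₂ A₃) (A₄ A₅)): 13×34 by 34×19 → 13×19, cost 13·34·19 = 8398; cumulative 32470; (A₁ ((A₂ A₃) (A₄ A₅))): 29×13 by 13×19 → 29×19, cost 29·13·19 = 7163; cumulative 39633. Total 39633.
Order II = ((A₁ (A₂ (A₃ A₄))) A₅): (A₃ A₄): 34×34 by 34×14 → 34×14, cost 34·34·14 = 16184; (A₂ (A₃ A₄)): 13×34 by 34×14 → 13×14, cost 13·34·14 = 6188; cumulative 22372; (A₁ (A₂ (A₃ A₄))): 29×13 by 13×14 → 29×14, cost 29·13·14 = 5278; cumulative 27650; ((A₁ (A₂ (A₃ A₄))) A₅): 29×14 by 14×19 → 29×19, cost 29·14·19 = 7714; cumulative 35364. Total 35364.
Difference: |39633 − 35364| = 4269.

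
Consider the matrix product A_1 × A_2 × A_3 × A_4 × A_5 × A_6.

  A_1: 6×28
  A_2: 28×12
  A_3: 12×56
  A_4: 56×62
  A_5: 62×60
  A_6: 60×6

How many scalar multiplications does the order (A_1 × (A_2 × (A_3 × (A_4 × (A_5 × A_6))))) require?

(A_5 × A_6): 62×60 by 60×6 → 62×6, cost 62·60·6 = 22320
(A_4 × (A_5 × A_6)): 56×62 by 62×6 → 56×6, cost 56·62·6 = 20832; cumulative 43152
(A_3 × (A_4 × (A_5 × A_6))): 12×56 by 56×6 → 12×6, cost 12·56·6 = 4032; cumulative 47184
(A_2 × (A_3 × (A_4 × (A_5 × A_6)))): 28×12 by 12×6 → 28×6, cost 28·12·6 = 2016; cumulative 49200
(A_1 × (A_2 × (A_3 × (A_4 × (A_5 × A_6))))): 6×28 by 28×6 → 6×6, cost 6·28·6 = 1008; cumulative 50208
Total: 50208 scalar multiplications.

50208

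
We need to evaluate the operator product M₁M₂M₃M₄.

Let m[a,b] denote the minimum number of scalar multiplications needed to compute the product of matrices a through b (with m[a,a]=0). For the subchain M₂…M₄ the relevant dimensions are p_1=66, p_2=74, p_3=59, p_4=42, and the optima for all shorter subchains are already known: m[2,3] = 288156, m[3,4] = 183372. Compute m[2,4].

388500

m[2,4] = min over k∈[2,3] of m[2,k]+m[k+1,4]+p_{1}·p_k·p_{4}.
k=2: 0 + 183372 + 66·74·42 = 388500; k=3: 288156 + 0 + 66·59·42 = 451704.
Minimum: 388500 at k=2.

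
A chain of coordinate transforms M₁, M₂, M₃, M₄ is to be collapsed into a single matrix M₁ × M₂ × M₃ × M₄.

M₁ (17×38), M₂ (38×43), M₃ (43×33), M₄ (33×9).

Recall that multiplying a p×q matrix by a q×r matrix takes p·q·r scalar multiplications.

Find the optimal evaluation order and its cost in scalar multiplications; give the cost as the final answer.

33291

Adjacent pairs: M₁M₂ = 17·38·43 = 27778; M₂M₃ = 38·43·33 = 53922; M₃M₄ = 43·33·9 = 12771.
Length 3: M₁..M₃: k=1: 0+53922+17·38·33=75240; k=2: 27778+0+17·43·33=51901 → min 51901 | M₂..M₄: k=2: 0+12771+38·43·9=27477; k=3: 53922+0+38·33·9=65208 → min 27477.
Length 4: M₁..M₄: k=1: 0+27477+17·38·9=33291; k=2: 27778+12771+17·43·9=47128; k=3: 51901+0+17·33·9=56950 → min 33291.
Optimal parenthesization: (M₁ × (M₂ × (M₃ × M₄))) with cost 33291.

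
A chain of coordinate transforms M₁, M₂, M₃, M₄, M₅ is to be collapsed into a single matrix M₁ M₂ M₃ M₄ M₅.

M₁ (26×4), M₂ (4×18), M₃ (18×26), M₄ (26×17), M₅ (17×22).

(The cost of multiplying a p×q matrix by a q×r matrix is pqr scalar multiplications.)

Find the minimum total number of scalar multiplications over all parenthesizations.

Adjacent pairs: M₁M₂ = 26·4·18 = 1872; M₂M₃ = 4·18·26 = 1872; M₃M₄ = 18·26·17 = 7956; M₄M₅ = 26·17·22 = 9724.
Length 3: M₁..M₃: k=1: 0+1872+26·4·26=4576; k=2: 1872+0+26·18·26=14040 → min 4576 | M₂..M₄: k=2: 0+7956+4·18·17=9180; k=3: 1872+0+4·26·17=3640 → min 3640 | M₃..M₅: k=3: 0+9724+18·26·22=20020; k=4: 7956+0+18·17·22=14688 → min 14688.
Length 4: M₁..M₄: k=1: 0+3640+26·4·17=5408; k=2: 1872+7956+26·18·17=17784; k=3: 4576+0+26·26·17=16068 → min 5408 | M₂..M₅: k=2: 0+14688+4·18·22=16272; k=3: 1872+9724+4·26·22=13884; k=4: 3640+0+4·17·22=5136 → min 5136.
Length 5: M₁..M₅: k=1: 0+5136+26·4·22=7424; k=2: 1872+14688+26·18·22=26856; k=3: 4576+9724+26·26·22=29172; k=4: 5408+0+26·17·22=15132 → min 7424.
Optimal order: (M₁ (((M₂ M₃) M₄) M₅)) with cost 7424.

7424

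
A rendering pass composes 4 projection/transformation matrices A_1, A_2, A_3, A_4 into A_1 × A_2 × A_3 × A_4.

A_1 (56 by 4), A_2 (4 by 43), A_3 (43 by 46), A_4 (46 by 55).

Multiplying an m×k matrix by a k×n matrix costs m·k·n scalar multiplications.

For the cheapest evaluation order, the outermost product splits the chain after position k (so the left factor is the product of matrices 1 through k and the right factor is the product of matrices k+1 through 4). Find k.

Adjacent pairs: A_1A_2 = 56·4·43 = 9632; A_2A_3 = 4·43·46 = 7912; A_3A_4 = 43·46·55 = 108790.
Length 3: A_1..A_3: k=1: 0+7912+56·4·46=18216; k=2: 9632+0+56·43·46=120400 → min 18216 | A_2..A_4: k=2: 0+108790+4·43·55=118250; k=3: 7912+0+4·46·55=18032 → min 18032.
Top-level splits: k=1: (A_1..A_1)·(A_2..A_4) → 0+18032+56·4·55 = 30352; k=2: (A_1..A_2)·(A_3..A_4) → 9632+108790+56·43·55 = 250862; k=3: (A_1..A_3)·(A_4..A_4) → 18216+0+56·46·55 = 159896.
Best split is after A_1, i.e. k = 1.

1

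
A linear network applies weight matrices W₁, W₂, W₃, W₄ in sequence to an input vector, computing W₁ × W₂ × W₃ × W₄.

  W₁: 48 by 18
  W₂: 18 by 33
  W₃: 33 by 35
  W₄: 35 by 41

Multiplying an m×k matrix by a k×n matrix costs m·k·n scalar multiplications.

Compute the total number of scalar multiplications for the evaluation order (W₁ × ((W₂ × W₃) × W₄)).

82044

(W₂ × W₃): 18×33 by 33×35 → 18×35, cost 18·33·35 = 20790
((W₂ × W₃) × W₄): 18×35 by 35×41 → 18×41, cost 18·35·41 = 25830; cumulative 46620
(W₁ × ((W₂ × W₃) × W₄)): 48×18 by 18×41 → 48×41, cost 48·18·41 = 35424; cumulative 82044
Total: 82044 scalar multiplications.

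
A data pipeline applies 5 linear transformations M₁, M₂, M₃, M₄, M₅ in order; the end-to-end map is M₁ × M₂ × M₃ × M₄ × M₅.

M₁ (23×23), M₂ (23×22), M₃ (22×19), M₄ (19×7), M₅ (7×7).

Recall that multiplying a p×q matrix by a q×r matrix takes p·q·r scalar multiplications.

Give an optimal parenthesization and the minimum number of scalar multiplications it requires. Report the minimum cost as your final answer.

11102

Adjacent pairs: M₁M₂ = 23·23·22 = 11638; M₂M₃ = 23·22·19 = 9614; M₃M₄ = 22·19·7 = 2926; M₄M₅ = 19·7·7 = 931.
Length 3: M₁..M₃: k=1: 0+9614+23·23·19=19665; k=2: 11638+0+23·22·19=21252 → min 19665 | M₂..M₄: k=2: 0+2926+23·22·7=6468; k=3: 9614+0+23·19·7=12673 → min 6468 | M₃..M₅: k=3: 0+931+22·19·7=3857; k=4: 2926+0+22·7·7=4004 → min 3857.
Length 4: M₁..M₄: k=1: 0+6468+23·23·7=10171; k=2: 11638+2926+23·22·7=18106; k=3: 19665+0+23·19·7=22724 → min 10171 | M₂..M₅: k=2: 0+3857+23·22·7=7399; k=3: 9614+931+23·19·7=13604; k=4: 6468+0+23·7·7=7595 → min 7399.
Length 5: M₁..M₅: k=1: 0+7399+23·23·7=11102; k=2: 11638+3857+23·22·7=19037; k=3: 19665+931+23·19·7=23655; k=4: 10171+0+23·7·7=11298 → min 11102.
Optimal parenthesization: (M₁ × (M₂ × (M₃ × (M₄ × M₅)))) with cost 11102.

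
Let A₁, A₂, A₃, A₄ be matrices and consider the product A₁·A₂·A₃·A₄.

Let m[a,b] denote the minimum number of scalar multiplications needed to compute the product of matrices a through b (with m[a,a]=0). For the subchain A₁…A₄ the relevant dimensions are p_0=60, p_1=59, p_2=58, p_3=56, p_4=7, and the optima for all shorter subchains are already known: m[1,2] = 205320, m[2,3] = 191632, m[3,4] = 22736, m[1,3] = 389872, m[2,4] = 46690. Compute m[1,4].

m[1,4] = min over k∈[1,3] of m[1,k]+m[k+1,4]+p_{0}·p_k·p_{4}.
k=1: 0 + 46690 + 60·59·7 = 71470; k=2: 205320 + 22736 + 60·58·7 = 252416; k=3: 389872 + 0 + 60·56·7 = 413392.
Minimum: 71470 at k=1.

71470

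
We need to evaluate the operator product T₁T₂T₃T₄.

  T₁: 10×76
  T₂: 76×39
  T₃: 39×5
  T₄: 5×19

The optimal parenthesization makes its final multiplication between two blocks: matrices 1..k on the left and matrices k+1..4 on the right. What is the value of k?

3

Adjacent pairs: T₁T₂ = 10·76·39 = 29640; T₂T₃ = 76·39·5 = 14820; T₃T₄ = 39·5·19 = 3705.
Length 3: T₁..T₃: k=1: 0+14820+10·76·5=18620; k=2: 29640+0+10·39·5=31590 → min 18620 | T₂..T₄: k=2: 0+3705+76·39·19=60021; k=3: 14820+0+76·5·19=22040 → min 22040.
Top-level splits: k=1: (T₁..T₁)·(T₂..T₄) → 0+22040+10·76·19 = 36480; k=2: (T₁..T₂)·(T₃..T₄) → 29640+3705+10·39·19 = 40755; k=3: (T₁..T₃)·(T₄..T₄) → 18620+0+10·5·19 = 19570.
Best split is after T₃, i.e. k = 3.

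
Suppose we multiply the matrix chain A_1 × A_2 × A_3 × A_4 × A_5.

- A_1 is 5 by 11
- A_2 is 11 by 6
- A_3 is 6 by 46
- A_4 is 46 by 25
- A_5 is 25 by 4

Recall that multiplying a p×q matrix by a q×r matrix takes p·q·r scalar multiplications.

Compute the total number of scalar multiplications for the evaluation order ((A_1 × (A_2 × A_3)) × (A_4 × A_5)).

(A_2 × A_3): 11×6 by 6×46 → 11×46, cost 11·6·46 = 3036
(A_1 × (A_2 × A_3)): 5×11 by 11×46 → 5×46, cost 5·11·46 = 2530; cumulative 5566
(A_4 × A_5): 46×25 by 25×4 → 46×4, cost 46·25·4 = 4600
((A_1 × (A_2 × A_3)) × (A_4 × A_5)): 5×46 by 46×4 → 5×4, cost 5·46·4 = 920; cumulative 11086
Total: 11086 scalar multiplications.

11086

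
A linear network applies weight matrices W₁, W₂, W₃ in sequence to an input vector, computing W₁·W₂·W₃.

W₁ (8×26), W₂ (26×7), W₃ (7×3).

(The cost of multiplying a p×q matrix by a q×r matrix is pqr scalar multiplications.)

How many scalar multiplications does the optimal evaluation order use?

1170

Order (W₁·(W₂·W₃)): (W₂·W₃): 26×7 by 7×3 → 26×3, cost 26·7·3 = 546; (W₁·(W₂·W₃)): 8×26 by 26×3 → 8×3, cost 8·26·3 = 624; cumulative 1170. Total 1170.
Order ((W₁·W₂)·W₃): (W₁·W₂): 8×26 by 26×7 → 8×7, cost 8·26·7 = 1456; ((W₁·W₂)·W₃): 8×7 by 7×3 → 8×3, cost 8·7·3 = 168; cumulative 1624. Total 1624.
Minimum: 1170.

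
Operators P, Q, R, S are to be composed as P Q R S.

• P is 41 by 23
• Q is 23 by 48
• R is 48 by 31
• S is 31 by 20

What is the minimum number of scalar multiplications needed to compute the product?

67344

Adjacent pairs: PQ = 41·23·48 = 45264; QR = 23·48·31 = 34224; RS = 48·31·20 = 29760.
Length 3: P..R: k=1: 0+34224+41·23·31=63457; k=2: 45264+0+41·48·31=106272 → min 63457 | Q..S: k=2: 0+29760+23·48·20=51840; k=3: 34224+0+23·31·20=48484 → min 48484.
Length 4: P..S: k=1: 0+48484+41·23·20=67344; k=2: 45264+29760+41·48·20=114384; k=3: 63457+0+41·31·20=88877 → min 67344.
Optimal order: (P ((Q R) S)) with cost 67344.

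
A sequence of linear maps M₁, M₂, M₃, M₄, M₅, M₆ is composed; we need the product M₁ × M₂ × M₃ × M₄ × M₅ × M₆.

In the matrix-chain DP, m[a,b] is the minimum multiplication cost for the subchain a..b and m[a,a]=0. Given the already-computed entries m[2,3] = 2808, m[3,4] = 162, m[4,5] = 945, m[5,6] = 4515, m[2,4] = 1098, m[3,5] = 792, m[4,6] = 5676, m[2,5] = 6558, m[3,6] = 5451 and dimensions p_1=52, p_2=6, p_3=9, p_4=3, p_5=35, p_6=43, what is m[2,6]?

12321

m[2,6] = min over k∈[2,5] of m[2,k]+m[k+1,6]+p_{1}·p_k·p_{6}.
k=2: 0 + 5451 + 52·6·43 = 18867; k=3: 2808 + 5676 + 52·9·43 = 28608; k=4: 1098 + 4515 + 52·3·43 = 12321; k=5: 6558 + 0 + 52·35·43 = 84818.
Minimum: 12321 at k=4.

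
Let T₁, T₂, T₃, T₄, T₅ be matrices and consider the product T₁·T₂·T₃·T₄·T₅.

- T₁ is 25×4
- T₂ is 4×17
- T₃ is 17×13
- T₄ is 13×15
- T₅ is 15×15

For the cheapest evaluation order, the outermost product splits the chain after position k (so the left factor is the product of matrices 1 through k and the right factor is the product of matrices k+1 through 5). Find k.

1

Adjacent pairs: T₁T₂ = 25·4·17 = 1700; T₂T₃ = 4·17·13 = 884; T₃T₄ = 17·13·15 = 3315; T₄T₅ = 13·15·15 = 2925.
Length 3: T₁..T₃: k=1: 0+884+25·4·13=2184; k=2: 1700+0+25·17·13=7225 → min 2184 | T₂..T₄: k=2: 0+3315+4·17·15=4335; k=3: 884+0+4·13·15=1664 → min 1664 | T₃..T₅: k=3: 0+2925+17·13·15=6240; k=4: 3315+0+17·15·15=7140 → min 6240.
Length 4: T₁..T₄: k=1: 0+1664+25·4·15=3164; k=2: 1700+3315+25·17·15=11390; k=3: 2184+0+25·13·15=7059 → min 3164 | T₂..T₅: k=2: 0+6240+4·17·15=7260; k=3: 884+2925+4·13·15=4589; k=4: 1664+0+4·15·15=2564 → min 2564.
Top-level splits: k=1: (T₁..T₁)·(T₂..T₅) → 0+2564+25·4·15 = 4064; k=2: (T₁..T₂)·(T₃..T₅) → 1700+6240+25·17·15 = 14315; k=3: (T₁..T₃)·(T₄..T₅) → 2184+2925+25·13·15 = 9984; k=4: (T₁..T₄)·(T₅..T₅) → 3164+0+25·15·15 = 8789.
Best split is after T₁, i.e. k = 1.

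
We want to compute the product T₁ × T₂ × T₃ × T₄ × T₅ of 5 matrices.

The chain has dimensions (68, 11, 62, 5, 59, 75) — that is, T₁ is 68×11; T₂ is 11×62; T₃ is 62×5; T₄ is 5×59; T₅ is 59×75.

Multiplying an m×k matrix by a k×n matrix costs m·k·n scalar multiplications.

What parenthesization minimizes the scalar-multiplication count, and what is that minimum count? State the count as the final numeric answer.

54775

Adjacent pairs: T₁T₂ = 68·11·62 = 46376; T₂T₃ = 11·62·5 = 3410; T₃T₄ = 62·5·59 = 18290; T₄T₅ = 5·59·75 = 22125.
Length 3: T₁..T₃: k=1: 0+3410+68·11·5=7150; k=2: 46376+0+68·62·5=67456 → min 7150 | T₂..T₄: k=2: 0+18290+11·62·59=58528; k=3: 3410+0+11·5·59=6655 → min 6655 | T₃..T₅: k=3: 0+22125+62·5·75=45375; k=4: 18290+0+62·59·75=292640 → min 45375.
Length 4: T₁..T₄: k=1: 0+6655+68·11·59=50787; k=2: 46376+18290+68·62·59=313410; k=3: 7150+0+68·5·59=27210 → min 27210 | T₂..T₅: k=2: 0+45375+11·62·75=96525; k=3: 3410+22125+11·5·75=29660; k=4: 6655+0+11·59·75=55330 → min 29660.
Length 5: T₁..T₅: k=1: 0+29660+68·11·75=85760; k=2: 46376+45375+68·62·75=407951; k=3: 7150+22125+68·5·75=54775; k=4: 27210+0+68·59·75=328110 → min 54775.
Optimal parenthesization: ((T₁ × (T₂ × T₃)) × (T₄ × T₅)) with cost 54775.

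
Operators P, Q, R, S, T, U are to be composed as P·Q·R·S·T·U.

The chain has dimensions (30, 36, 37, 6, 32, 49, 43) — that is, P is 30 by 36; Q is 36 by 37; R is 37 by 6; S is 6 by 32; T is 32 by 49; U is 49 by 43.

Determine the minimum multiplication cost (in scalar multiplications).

Adjacent pairs: PQ = 30·36·37 = 39960; QR = 36·37·6 = 7992; RS = 37·6·32 = 7104; ST = 6·32·49 = 9408; TU = 32·49·43 = 67424.
Length 3: P..R: k=1: 0+7992+30·36·6=14472; k=2: 39960+0+30·37·6=46620 → min 14472 | Q..S: k=2: 0+7104+36·37·32=49728; k=3: 7992+0+36·6·32=14904 → min 14904 | R..T: k=3: 0+9408+37·6·49=20286; k=4: 7104+0+37·32·49=65120 → min 20286 | S..U: k=4: 0+67424+6·32·43=75680; k=5: 9408+0+6·49·43=22050 → min 22050.
Length 4: P..S: k=1: 0+14904+30·36·32=49464; k=2: 39960+7104+30·37·32=82584; k=3: 14472+0+30·6·32=20232 → min 20232 | Q..T: k=2: 0+20286+36·37·49=85554; k=3: 7992+9408+36·6·49=27984; k=4: 14904+0+36·32·49=71352 → min 27984 | R..U: k=3: 0+22050+37·6·43=31596; k=4: 7104+67424+37·32·43=125440; k=5: 20286+0+37·49·43=98245 → min 31596.
Length 5: P..T: k=1: 0+27984+30·36·49=80904; k=2: 39960+20286+30·37·49=114636; k=3: 14472+9408+30·6·49=32700; k=4: 20232+0+30·32·49=67272 → min 32700 | Q..U: k=2: 0+31596+36·37·43=88872; k=3: 7992+22050+36·6·43=39330; k=4: 14904+67424+36·32·43=131864; k=5: 27984+0+36·49·43=103836 → min 39330.
Length 6: P..U: k=1: 0+39330+30·36·43=85770; k=2: 39960+31596+30·37·43=119286; k=3: 14472+22050+30·6·43=44262; k=4: 20232+67424+30·32·43=128936; k=5: 32700+0+30·49·43=95910 → min 44262.
Optimal order: ((P·(Q·R))·((S·T)·U)) with cost 44262.

44262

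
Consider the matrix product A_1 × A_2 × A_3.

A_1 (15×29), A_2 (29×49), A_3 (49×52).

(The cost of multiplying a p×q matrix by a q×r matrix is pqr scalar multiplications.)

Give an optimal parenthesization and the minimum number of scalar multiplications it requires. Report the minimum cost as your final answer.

(A_1 × (A_2 × A_3)): cost 96512.
((A_1 × A_2) × A_3): cost 59535.
Optimal: ((A_1 × A_2) × A_3) with cost 59535.

59535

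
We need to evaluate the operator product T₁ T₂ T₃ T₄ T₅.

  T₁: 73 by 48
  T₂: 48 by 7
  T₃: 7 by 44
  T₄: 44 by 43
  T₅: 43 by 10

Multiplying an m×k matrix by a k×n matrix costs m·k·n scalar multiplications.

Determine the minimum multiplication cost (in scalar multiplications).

45892

Adjacent pairs: T₁T₂ = 73·48·7 = 24528; T₂T₃ = 48·7·44 = 14784; T₃T₄ = 7·44·43 = 13244; T₄T₅ = 44·43·10 = 18920.
Length 3: T₁..T₃: k=1: 0+14784+73·48·44=168960; k=2: 24528+0+73·7·44=47012 → min 47012 | T₂..T₄: k=2: 0+13244+48·7·43=27692; k=3: 14784+0+48·44·43=105600 → min 27692 | T₃..T₅: k=3: 0+18920+7·44·10=22000; k=4: 13244+0+7·43·10=16254 → min 16254.
Length 4: T₁..T₄: k=1: 0+27692+73·48·43=178364; k=2: 24528+13244+73·7·43=59745; k=3: 47012+0+73·44·43=185128 → min 59745 | T₂..T₅: k=2: 0+16254+48·7·10=19614; k=3: 14784+18920+48·44·10=54824; k=4: 27692+0+48·43·10=48332 → min 19614.
Length 5: T₁..T₅: k=1: 0+19614+73·48·10=54654; k=2: 24528+16254+73·7·10=45892; k=3: 47012+18920+73·44·10=98052; k=4: 59745+0+73·43·10=91135 → min 45892.
Optimal order: ((T₁ T₂) ((T₃ T₄) T₅)) with cost 45892.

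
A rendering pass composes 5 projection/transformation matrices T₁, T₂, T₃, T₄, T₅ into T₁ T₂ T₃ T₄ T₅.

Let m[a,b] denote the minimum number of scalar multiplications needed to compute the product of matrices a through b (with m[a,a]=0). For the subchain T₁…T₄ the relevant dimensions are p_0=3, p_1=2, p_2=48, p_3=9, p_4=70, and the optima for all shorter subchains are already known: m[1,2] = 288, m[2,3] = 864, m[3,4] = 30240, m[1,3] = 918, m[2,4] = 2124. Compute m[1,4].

2544

m[1,4] = min over k∈[1,3] of m[1,k]+m[k+1,4]+p_{0}·p_k·p_{4}.
k=1: 0 + 2124 + 3·2·70 = 2544; k=2: 288 + 30240 + 3·48·70 = 40608; k=3: 918 + 0 + 3·9·70 = 2808.
Minimum: 2544 at k=1.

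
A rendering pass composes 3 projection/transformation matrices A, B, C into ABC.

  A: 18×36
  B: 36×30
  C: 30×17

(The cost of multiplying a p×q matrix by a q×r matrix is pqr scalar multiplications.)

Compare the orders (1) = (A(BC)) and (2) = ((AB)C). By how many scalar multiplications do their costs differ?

756

Order (1) = (A(BC)): (BC): 36×30 by 30×17 → 36×17, cost 36·30·17 = 18360; (A(BC)): 18×36 by 36×17 → 18×17, cost 18·36·17 = 11016; cumulative 29376. Total 29376.
Order (2) = ((AB)C): (AB): 18×36 by 36×30 → 18×30, cost 18·36·30 = 19440; ((AB)C): 18×30 by 30×17 → 18×17, cost 18·30·17 = 9180; cumulative 28620. Total 28620.
Difference: |29376 − 28620| = 756.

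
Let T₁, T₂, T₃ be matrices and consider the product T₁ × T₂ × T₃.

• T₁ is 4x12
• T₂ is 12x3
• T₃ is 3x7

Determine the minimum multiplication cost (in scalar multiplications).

Order (T₁ × (T₂ × T₃)): (T₂ × T₃): 12×3 by 3×7 → 12×7, cost 12·3·7 = 252; (T₁ × (T₂ × T₃)): 4×12 by 12×7 → 4×7, cost 4·12·7 = 336; cumulative 588. Total 588.
Order ((T₁ × T₂) × T₃): (T₁ × T₂): 4×12 by 12×3 → 4×3, cost 4·12·3 = 144; ((T₁ × T₂) × T₃): 4×3 by 3×7 → 4×7, cost 4·3·7 = 84; cumulative 228. Total 228.
Minimum: 228.

228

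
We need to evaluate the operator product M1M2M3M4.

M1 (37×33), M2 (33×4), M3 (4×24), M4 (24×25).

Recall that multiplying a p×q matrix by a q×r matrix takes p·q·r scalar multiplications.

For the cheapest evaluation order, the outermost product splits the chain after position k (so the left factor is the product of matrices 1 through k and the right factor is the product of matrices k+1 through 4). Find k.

2

Adjacent pairs: M1M2 = 37·33·4 = 4884; M2M3 = 33·4·24 = 3168; M3M4 = 4·24·25 = 2400.
Length 3: M1..M3: k=1: 0+3168+37·33·24=32472; k=2: 4884+0+37·4·24=8436 → min 8436 | M2..M4: k=2: 0+2400+33·4·25=5700; k=3: 3168+0+33·24·25=22968 → min 5700.
Top-level splits: k=1: (M1..M1)·(M2..M4) → 0+5700+37·33·25 = 36225; k=2: (M1..M2)·(M3..M4) → 4884+2400+37·4·25 = 10984; k=3: (M1..M3)·(M4..M4) → 8436+0+37·24·25 = 30636.
Best split is after M2, i.e. k = 2.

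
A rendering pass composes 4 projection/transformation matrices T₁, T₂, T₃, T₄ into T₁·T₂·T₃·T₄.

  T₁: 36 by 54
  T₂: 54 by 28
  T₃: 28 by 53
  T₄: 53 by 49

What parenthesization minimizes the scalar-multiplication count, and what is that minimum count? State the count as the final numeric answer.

Adjacent pairs: T₁T₂ = 36·54·28 = 54432; T₂T₃ = 54·28·53 = 80136; T₃T₄ = 28·53·49 = 72716.
Length 3: T₁..T₃: k=1: 0+80136+36·54·53=183168; k=2: 54432+0+36·28·53=107856 → min 107856 | T₂..T₄: k=2: 0+72716+54·28·49=146804; k=3: 80136+0+54·53·49=220374 → min 146804.
Length 4: T₁..T₄: k=1: 0+146804+36·54·49=242060; k=2: 54432+72716+36·28·49=176540; k=3: 107856+0+36·53·49=201348 → min 176540.
Optimal parenthesization: ((T₁·T₂)·(T₃·T₄)) with cost 176540.

176540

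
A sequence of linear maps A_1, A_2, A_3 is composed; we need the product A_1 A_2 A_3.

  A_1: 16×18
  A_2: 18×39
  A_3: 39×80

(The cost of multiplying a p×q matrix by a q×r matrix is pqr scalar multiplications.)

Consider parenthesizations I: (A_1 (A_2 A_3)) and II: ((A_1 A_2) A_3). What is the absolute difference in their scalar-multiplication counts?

18048

Order I = (A_1 (A_2 A_3)): (A_2 A_3): 18×39 by 39×80 → 18×80, cost 18·39·80 = 56160; (A_1 (A_2 A_3)): 16×18 by 18×80 → 16×80, cost 16·18·80 = 23040; cumulative 79200. Total 79200.
Order II = ((A_1 A_2) A_3): (A_1 A_2): 16×18 by 18×39 → 16×39, cost 16·18·39 = 11232; ((A_1 A_2) A_3): 16×39 by 39×80 → 16×80, cost 16·39·80 = 49920; cumulative 61152. Total 61152.
Difference: |79200 − 61152| = 18048.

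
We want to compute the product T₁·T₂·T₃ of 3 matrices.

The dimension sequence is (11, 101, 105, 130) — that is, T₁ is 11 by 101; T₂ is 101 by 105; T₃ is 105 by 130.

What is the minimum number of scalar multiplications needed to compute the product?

Order (T₁·(T₂·T₃)): (T₂·T₃): 101×105 by 105×130 → 101×130, cost 101·105·130 = 1378650; (T₁·(T₂·T₃)): 11×101 by 101×130 → 11×130, cost 11·101·130 = 144430; cumulative 1523080. Total 1523080.
Order ((T₁·T₂)·T₃): (T₁·T₂): 11×101 by 101×105 → 11×105, cost 11·101·105 = 116655; ((T₁·T₂)·T₃): 11×105 by 105×130 → 11×130, cost 11·105·130 = 150150; cumulative 266805. Total 266805.
Minimum: 266805.

266805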